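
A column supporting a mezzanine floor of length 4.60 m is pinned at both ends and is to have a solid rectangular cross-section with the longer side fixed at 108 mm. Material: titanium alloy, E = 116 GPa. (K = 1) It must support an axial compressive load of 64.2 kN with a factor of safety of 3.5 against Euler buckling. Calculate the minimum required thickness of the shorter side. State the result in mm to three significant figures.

Required P_cr = n·P = 3.5 × 64.2 = 224.7 kN
L_e = K·L = 1 × 4.60 = 4.600 m
Required I = P_cr·L_e²/(π²E) = 2.247×10^5 × 4.600² / (π² × 1.16×10^11) = 4.153×10^-6 m⁴
I_req = 4.153×10^6 mm⁴
Rectangle, weak axis: I_min = h·b³/12 with h = 108 mm fixed  ⇒  b = (12I/h)^(1/3) = 77.3 mm

b ≈ 77.3 mm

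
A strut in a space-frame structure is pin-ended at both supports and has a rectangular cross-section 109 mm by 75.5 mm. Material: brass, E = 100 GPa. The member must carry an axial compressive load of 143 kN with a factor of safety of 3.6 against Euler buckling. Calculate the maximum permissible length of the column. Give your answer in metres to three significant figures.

L_max ≈ 2.74 m

Buckling occurs about the weak axis: I_min = h·b³/12 with b = 75.5 mm (the shorter side).
I_min = 109×75.5³/12 = 3.909×10^6 mm⁴
I = 3.909×10^-6 m⁴
Required critical load P_cr = n·P = 3.6 × 143 = 514.8 kN = 5.148×10^5 N
From P_cr = π²EI/(K·L)²:  L = (1/K)·√(π²EI/P_cr) = (1/1)·√(π²×1.00×10^11×3.909×10^-6/5.148×10^5)
L = 2.74 m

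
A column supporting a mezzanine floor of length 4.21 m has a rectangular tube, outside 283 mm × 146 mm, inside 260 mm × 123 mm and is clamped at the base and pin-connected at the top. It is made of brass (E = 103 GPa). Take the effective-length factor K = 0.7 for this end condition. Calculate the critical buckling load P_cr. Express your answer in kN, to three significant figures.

P_cr ≈ 3870 kN

Weak-axis I_min = (h_o·b_o³ − h_i·b_i³)/12 with b_o = 146, b_i = 123.0 mm (shorter outer/inner sides).
I_min = (283×146³ − 260.0×123.0³)/12 = 3.308×10^7 mm⁴
I = 3.308×10^7 mm⁴ = 3.308×10^-5 m⁴
Effective length L_e = K·L = 0.7 × 4.21 = 2.947 m
P_cr = π²EI / L_e² = π² × 103×10⁹ × 3.308×10^-5 / 2.947² = 3.872×10^6 N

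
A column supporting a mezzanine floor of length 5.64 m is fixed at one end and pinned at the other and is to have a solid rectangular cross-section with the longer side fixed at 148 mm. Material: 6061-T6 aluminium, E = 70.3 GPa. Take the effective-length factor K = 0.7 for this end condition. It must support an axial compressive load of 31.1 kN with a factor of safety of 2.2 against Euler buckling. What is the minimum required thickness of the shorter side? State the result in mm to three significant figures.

b ≈ 49.9 mm

Required P_cr = n·P = 2.2 × 31.1 = 68.42 kN
L_e = K·L = 0.7 × 5.64 = 3.948 m
Required I = P_cr·L_e²/(π²E) = 6.842×10^4 × 3.948² / (π² × 7.03×10^10) = 1.537×10^-6 m⁴
I_req = 1.537×10^6 mm⁴
Rectangle, weak axis: I_min = h·b³/12 with h = 148 mm fixed  ⇒  b = (12I/h)^(1/3) = 49.9 mm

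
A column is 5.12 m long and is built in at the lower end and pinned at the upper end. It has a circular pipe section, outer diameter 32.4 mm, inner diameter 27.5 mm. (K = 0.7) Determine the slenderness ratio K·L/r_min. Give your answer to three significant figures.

λ ≈ 337

d_o = 32.4 mm, d_i = 27.5 mm
I = π(d_o⁴ − d_i⁴)/64 = π(32.4⁴ − 27.50⁴)/64 = 2.602×10^4 mm⁴
A = 230.5 mm²;  r_min = √(I/A) = √(2.602×10^4/230.5) = 10.62 mm
L_e = K·L = 0.7 × 5.12 m = 3.584 m = 3584.0 mm
λ = L_e / r_min = 3584.0 / 10.62 = 337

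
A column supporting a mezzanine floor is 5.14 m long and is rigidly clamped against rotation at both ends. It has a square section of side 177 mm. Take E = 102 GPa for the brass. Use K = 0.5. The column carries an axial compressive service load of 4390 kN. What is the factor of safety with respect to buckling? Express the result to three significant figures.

I = a⁴/12 = 177⁴/12 = 8.179×10^7 mm⁴
I = 8.179×10^7 mm⁴ = 8.179×10^-5 m⁴
Effective length L_e = K·L = 0.5 × 5.14 = 2.570 m
P_cr = π²EI / L_e² = π² × 102×10⁹ × 8.179×10^-5 / 2.570² = 1.247×10^7 N
Factor of safety n = P_cr / P = 12467 / 4390 = 2.84

n ≈ 2.84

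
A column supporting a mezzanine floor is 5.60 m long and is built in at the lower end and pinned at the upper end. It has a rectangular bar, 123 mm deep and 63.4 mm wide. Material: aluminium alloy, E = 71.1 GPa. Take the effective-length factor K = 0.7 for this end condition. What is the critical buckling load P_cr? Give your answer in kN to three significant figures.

P_cr ≈ 119 kN

Buckling occurs about the weak axis: I_min = h·b³/12 with b = 63.4 mm (the shorter side).
I_min = 123×63.4³/12 = 2.612×10^6 mm⁴
I = 2.612×10^6 mm⁴ = 2.612×10^-6 m⁴
Effective length L_e = K·L = 0.7 × 5.60 = 3.920 m
P_cr = π²EI / L_e² = π² × 71.1×10⁹ × 2.612×10^-6 / 3.920² = 1.193×10^5 N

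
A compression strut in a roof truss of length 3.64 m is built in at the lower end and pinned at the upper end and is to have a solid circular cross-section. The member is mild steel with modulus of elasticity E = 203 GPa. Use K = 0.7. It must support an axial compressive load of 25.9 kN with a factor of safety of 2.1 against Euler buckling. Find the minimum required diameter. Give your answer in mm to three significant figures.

Required P_cr = n·P = 2.1 × 25.9 = 54.39 kN
L_e = K·L = 0.7 × 3.64 = 2.548 m
Required I = P_cr·L_e²/(π²E) = 5.439×10^4 × 2.548² / (π² × 2.03×10^11) = 1.762×10^-7 m⁴
I_req = 1.762×10^5 mm⁴
Solid circle: I = πd⁴/64  ⇒  d = (64I/π)^(1/4) = (64×1.762×10^5/π)^(1/4) = 43.5 mm

d ≈ 43.5 mm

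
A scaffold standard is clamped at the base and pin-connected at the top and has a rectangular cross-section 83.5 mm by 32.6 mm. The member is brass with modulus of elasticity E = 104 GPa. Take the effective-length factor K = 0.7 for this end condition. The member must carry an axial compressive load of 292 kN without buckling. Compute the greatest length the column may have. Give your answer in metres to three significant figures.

Buckling occurs about the weak axis: I_min = h·b³/12 with b = 32.6 mm (the shorter side).
I_min = 83.5×32.6³/12 = 2.411×10^5 mm⁴
I = 2.411×10^-7 m⁴
At the buckling limit P_cr = P = 2.920×10^5 N
From P_cr = π²EI/(K·L)²:  L = (1/K)·√(π²EI/P_cr) = (1/0.7)·√(π²×1.04×10^11×2.411×10^-7/2.920×10^5)
L = 1.32 m

L_max ≈ 1.32 m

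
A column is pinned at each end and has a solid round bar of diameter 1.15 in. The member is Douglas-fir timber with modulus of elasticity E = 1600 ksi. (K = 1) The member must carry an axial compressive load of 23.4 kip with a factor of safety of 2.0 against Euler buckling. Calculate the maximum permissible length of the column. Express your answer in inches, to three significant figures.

I = πd⁴/64 = π×1.15⁴/64 = 8.585×10^-2 in⁴
Required critical load P_cr = n·P = 2.0 × 23.4 = 46.80 kip = 4.680×10^4 lb
From P_cr = π²EI/(K·L)²:  L = (1/K)·√(π²EI/P_cr) = (1/1)·√(π²×1.60×10^6×8.585×10^-2/4.680×10^4)
L = 5.38 in

L_max ≈ 5.38 in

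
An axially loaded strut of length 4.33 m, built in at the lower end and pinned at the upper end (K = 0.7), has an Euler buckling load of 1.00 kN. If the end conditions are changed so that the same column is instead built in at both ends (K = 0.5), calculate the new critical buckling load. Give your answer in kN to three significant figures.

P_cr ≈ 1.96 kN

P_cr ∝ 1/K², so P_cr,new = P_cr,old × (K_old/K_new)² = 1.00 × (0.7/0.5)²
= 1.00 × 1.960 = 1.96 kN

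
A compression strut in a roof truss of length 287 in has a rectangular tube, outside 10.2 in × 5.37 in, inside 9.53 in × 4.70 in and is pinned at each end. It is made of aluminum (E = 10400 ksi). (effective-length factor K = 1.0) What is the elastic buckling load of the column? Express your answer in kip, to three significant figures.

Weak-axis I_min = (h_o·b_o³ − h_i·b_i³)/12 with b_o = 5.37, b_i = 4.700 in (shorter outer/inner sides).
I_min = (10.2×5.37³ − 9.530×4.700³)/12 = 49.17 in⁴
Effective length L_e = K·L = 1 × 287 = 287.0 in
P_cr = π²EI / L_e² = π² × 10400×10³ × 49.17 / 287.0² = 6.128×10^4 lb

P_cr ≈ 61.3 kip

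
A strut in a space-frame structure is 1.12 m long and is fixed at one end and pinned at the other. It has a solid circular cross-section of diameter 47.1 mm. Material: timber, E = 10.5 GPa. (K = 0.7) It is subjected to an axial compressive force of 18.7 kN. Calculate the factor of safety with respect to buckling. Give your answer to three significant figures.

n ≈ 2.18

I = πd⁴/64 = π×47.1⁴/64 = 2.416×10^5 mm⁴
I = 2.416×10^5 mm⁴ = 2.416×10^-7 m⁴
Effective length L_e = K·L = 0.7 × 1.12 = 0.7840 m
P_cr = π²EI / L_e² = π² × 10.5×10⁹ × 2.416×10^-7 / 0.7840² = 4.073×10^4 N
Factor of safety n = P_cr / P = 40.730 / 18.7 = 2.18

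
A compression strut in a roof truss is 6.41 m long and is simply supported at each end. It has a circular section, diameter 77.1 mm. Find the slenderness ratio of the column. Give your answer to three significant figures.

For a solid circle r = d/4 = 77.1/4 = 19.27 mm
L_e = K·L = 1 × 6.41 m = 6.410 m = 6410.0 mm
λ = L_e / r_min = 6410.0 / 19.27 = 333

λ ≈ 333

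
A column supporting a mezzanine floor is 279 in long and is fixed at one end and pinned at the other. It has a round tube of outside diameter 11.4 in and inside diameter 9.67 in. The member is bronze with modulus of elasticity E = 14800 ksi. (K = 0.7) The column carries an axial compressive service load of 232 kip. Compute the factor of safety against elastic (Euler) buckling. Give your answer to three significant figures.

d_o = 11.4 in, d_i = 9.67 in
I = π(d_o⁴ − d_i⁴)/64 = π(11.4⁴ − 9.670⁴)/64 = 399.9 in⁴
Effective length L_e = K·L = 0.7 × 279 = 195.3 in
P_cr = π²EI / L_e² = π² × 14800×10³ × 399.9 / 195.3² = 1.531×10^6 lb
Factor of safety n = P_cr / P = 1531.3 / 232 = 6.60

n ≈ 6.60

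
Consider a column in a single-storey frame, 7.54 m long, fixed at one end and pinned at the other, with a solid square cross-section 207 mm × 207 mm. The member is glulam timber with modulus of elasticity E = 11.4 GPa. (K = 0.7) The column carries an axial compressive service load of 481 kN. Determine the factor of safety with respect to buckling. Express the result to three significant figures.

n ≈ 1.28

I = a⁴/12 = 207⁴/12 = 1.530×10^8 mm⁴
I = 1.530×10^8 mm⁴ = 1.530×10^-4 m⁴
Effective length L_e = K·L = 0.7 × 7.54 = 5.278 m
P_cr = π²EI / L_e² = π² × 11.4×10⁹ × 1.530×10^-4 / 5.278² = 6.180×10^5 N
Factor of safety n = P_cr / P = 617.97 / 481 = 1.28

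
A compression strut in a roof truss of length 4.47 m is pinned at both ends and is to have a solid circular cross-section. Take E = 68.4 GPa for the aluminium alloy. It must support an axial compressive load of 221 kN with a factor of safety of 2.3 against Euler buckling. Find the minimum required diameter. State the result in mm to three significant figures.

d ≈ 132 mm

Required P_cr = n·P = 2.3 × 221 = 508.3 kN
L_e = K·L = 1 × 4.47 = 4.470 m
Required I = P_cr·L_e²/(π²E) = 5.083×10^5 × 4.470² / (π² × 6.84×10^10) = 1.504×10^-5 m⁴
I_req = 1.504×10^7 mm⁴
Solid circle: I = πd⁴/64  ⇒  d = (64I/π)^(1/4) = (64×1.504×10^7/π)^(1/4) = 132 mm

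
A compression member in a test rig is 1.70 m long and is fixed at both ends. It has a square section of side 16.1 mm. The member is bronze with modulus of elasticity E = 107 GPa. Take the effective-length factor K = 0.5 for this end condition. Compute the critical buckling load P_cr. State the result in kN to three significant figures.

P_cr ≈ 8.18 kN

I = a⁴/12 = 16.1⁴/12 = 5.599×10^3 mm⁴
I = 5.599×10^3 mm⁴ = 5.599×10^-9 m⁴
Effective length L_e = K·L = 0.5 × 1.70 = 0.8500 m
P_cr = π²EI / L_e² = π² × 107×10⁹ × 5.599×10^-9 / 0.8500² = 8.184×10^3 N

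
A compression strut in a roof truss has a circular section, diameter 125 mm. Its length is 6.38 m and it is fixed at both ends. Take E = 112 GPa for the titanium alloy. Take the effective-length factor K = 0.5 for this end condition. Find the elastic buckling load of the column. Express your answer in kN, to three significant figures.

P_cr ≈ 1300 kN

I = πd⁴/64 = π×125⁴/64 = 1.198×10^7 mm⁴
I = 1.198×10^7 mm⁴ = 1.198×10^-5 m⁴
Effective length L_e = K·L = 0.5 × 6.38 = 3.190 m
P_cr = π²EI / L_e² = π² × 112×10⁹ × 1.198×10^-5 / 3.190² = 1.302×10^6 N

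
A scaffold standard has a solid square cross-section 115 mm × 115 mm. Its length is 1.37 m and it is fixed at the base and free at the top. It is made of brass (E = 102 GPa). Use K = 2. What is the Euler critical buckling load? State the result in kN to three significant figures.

P_cr ≈ 1950 kN

I = a⁴/12 = 115⁴/12 = 1.458×10^7 mm⁴
I = 1.458×10^7 mm⁴ = 1.458×10^-5 m⁴
Effective length L_e = K·L = 2 × 1.37 = 2.740 m
P_cr = π²EI / L_e² = π² × 102×10⁹ × 1.458×10^-5 / 2.740² = 1.954×10^6 N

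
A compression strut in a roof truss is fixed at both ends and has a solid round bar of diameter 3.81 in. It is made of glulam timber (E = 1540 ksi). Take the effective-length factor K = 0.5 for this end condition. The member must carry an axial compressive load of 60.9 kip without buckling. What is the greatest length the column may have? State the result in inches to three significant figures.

L_max ≈ 102 in

I = πd⁴/64 = π×3.81⁴/64 = 10.34 in⁴
At the buckling limit P_cr = P = 6.090×10^4 lb
From P_cr = π²EI/(K·L)²:  L = (1/K)·√(π²EI/P_cr) = (1/0.5)·√(π²×1.54×10^6×10.34/6.090×10^4)
L = 102 in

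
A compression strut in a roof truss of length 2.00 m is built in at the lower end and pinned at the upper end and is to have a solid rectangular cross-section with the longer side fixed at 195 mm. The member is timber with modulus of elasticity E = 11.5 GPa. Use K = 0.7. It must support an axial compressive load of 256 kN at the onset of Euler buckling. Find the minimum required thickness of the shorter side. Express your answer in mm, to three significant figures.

L_e = K·L = 0.7 × 2.00 = 1.400 m
Required I = P_cr·L_e²/(π²E) = 2.560×10^5 × 1.400² / (π² × 1.15×10^10) = 4.421×10^-6 m⁴
I_req = 4.421×10^6 mm⁴
Rectangle, weak axis: I_min = h·b³/12 with h = 195 mm fixed  ⇒  b = (12I/h)^(1/3) = 64.8 mm

b ≈ 64.8 mm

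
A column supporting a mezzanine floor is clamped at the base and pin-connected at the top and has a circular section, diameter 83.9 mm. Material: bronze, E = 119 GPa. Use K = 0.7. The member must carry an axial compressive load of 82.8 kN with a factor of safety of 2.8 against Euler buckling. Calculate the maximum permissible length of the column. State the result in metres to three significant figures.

I = πd⁴/64 = π×83.9⁴/64 = 2.432×10^6 mm⁴
I = 2.432×10^-6 m⁴
Required critical load P_cr = n·P = 2.8 × 82.8 = 231.8 kN = 2.318×10^5 N
From P_cr = π²EI/(K·L)²:  L = (1/K)·√(π²EI/P_cr) = (1/0.7)·√(π²×1.19×10^11×2.432×10^-6/2.318×10^5)
L = 5.01 m

L_max ≈ 5.01 m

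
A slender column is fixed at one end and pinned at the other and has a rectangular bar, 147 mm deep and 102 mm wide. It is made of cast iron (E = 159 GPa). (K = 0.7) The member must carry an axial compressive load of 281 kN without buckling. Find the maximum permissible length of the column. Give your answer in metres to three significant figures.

L_max ≈ 12.2 m

Buckling occurs about the weak axis: I_min = h·b³/12 with b = 102 mm (the shorter side).
I_min = 147×102³/12 = 1.300×10^7 mm⁴
I = 1.300×10^-5 m⁴
At the buckling limit P_cr = P = 2.810×10^5 N
From P_cr = π²EI/(K·L)²:  L = (1/K)·√(π²EI/P_cr) = (1/0.7)·√(π²×1.59×10^11×1.300×10^-5/2.810×10^5)
L = 12.2 m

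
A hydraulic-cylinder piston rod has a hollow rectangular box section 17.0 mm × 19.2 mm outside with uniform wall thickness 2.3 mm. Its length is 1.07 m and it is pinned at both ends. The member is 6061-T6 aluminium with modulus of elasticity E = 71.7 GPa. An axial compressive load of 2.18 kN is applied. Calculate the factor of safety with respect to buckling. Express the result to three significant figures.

Inner dimensions: h_i = 19.2 − 2×2.3 = 14.60 mm, b_i = 17.0 − 2×2.3 = 12.40 mm
Weak-axis I_min = (h_o·b_o³ − h_i·b_i³)/12 with b_o = 17.0, b_i = 12.40 mm (shorter outer/inner sides).
I_min = (19.2×17.0³ − 14.60×12.40³)/12 = 5.541×10^3 mm⁴
I = 5.541×10^3 mm⁴ = 5.541×10^-9 m⁴
Effective length L_e = K·L = 1 × 1.07 = 1.070 m
P_cr = π²EI / L_e² = π² × 71.7×10⁹ × 5.541×10^-9 / 1.070² = 3.425×10^3 N
Factor of safety n = P_cr / P = 3.4249 / 2.18 = 1.57

n ≈ 1.57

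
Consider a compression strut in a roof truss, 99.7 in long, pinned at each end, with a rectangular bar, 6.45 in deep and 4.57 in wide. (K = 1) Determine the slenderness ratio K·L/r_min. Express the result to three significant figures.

For a rectangle r_min = b/√12 = 4.57/√12 = 1.319 in
L_e = K·L = 1 × 99.7 = 99.70 in
λ = L_e / r_min = 99.700 / 1.319 = 75.6

λ ≈ 75.6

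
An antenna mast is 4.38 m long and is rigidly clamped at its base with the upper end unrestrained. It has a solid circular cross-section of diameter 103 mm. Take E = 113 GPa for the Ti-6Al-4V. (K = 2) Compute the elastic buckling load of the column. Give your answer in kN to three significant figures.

P_cr ≈ 80.3 kN

I = πd⁴/64 = π×103⁴/64 = 5.525×10^6 mm⁴
I = 5.525×10^6 mm⁴ = 5.525×10^-6 m⁴
Effective length L_e = K·L = 2 × 4.38 = 8.760 m
P_cr = π²EI / L_e² = π² × 113×10⁹ × 5.525×10^-6 / 8.760² = 8.030×10^4 N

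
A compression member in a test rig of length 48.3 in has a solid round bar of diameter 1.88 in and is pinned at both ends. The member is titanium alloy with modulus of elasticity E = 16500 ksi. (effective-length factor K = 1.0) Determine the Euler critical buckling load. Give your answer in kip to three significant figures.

P_cr ≈ 42.8 kip

I = πd⁴/64 = π×1.88⁴/64 = 0.6132 in⁴
Effective length L_e = K·L = 1 × 48.3 = 48.30 in
P_cr = π²EI / L_e² = π² × 16500×10³ × 0.6132 / 48.30² = 4.280×10^4 lb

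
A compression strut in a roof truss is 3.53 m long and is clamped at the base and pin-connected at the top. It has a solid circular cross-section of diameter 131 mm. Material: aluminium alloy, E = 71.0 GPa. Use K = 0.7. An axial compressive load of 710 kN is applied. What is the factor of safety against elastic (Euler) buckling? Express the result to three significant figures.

I = πd⁴/64 = π×131⁴/64 = 1.446×10^7 mm⁴
I = 1.446×10^7 mm⁴ = 1.446×10^-5 m⁴
Effective length L_e = K·L = 0.7 × 3.53 = 2.471 m
P_cr = π²EI / L_e² = π² × 71.0×10⁹ × 1.446×10^-5 / 2.471² = 1.659×10^6 N
Factor of safety n = P_cr / P = 1659.1 / 710 = 2.34

n ≈ 2.34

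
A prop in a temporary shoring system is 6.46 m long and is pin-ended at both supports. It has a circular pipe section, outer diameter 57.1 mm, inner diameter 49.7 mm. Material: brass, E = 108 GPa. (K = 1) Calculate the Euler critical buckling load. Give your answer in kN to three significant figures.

P_cr ≈ 5.68 kN

d_o = 57.1 mm, d_i = 49.7 mm
I = π(d_o⁴ − d_i⁴)/64 = π(57.1⁴ − 49.70⁴)/64 = 2.223×10^5 mm⁴
I = 2.223×10^5 mm⁴ = 2.223×10^-7 m⁴
Effective length L_e = K·L = 1 × 6.46 = 6.460 m
P_cr = π²EI / L_e² = π² × 108×10⁹ × 2.223×10^-7 / 6.460² = 5.678×10^3 N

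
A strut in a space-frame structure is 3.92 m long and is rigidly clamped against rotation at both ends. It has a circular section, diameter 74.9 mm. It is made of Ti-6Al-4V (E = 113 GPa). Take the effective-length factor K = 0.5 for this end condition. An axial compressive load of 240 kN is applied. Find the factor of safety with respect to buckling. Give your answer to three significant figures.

I = πd⁴/64 = π×74.9⁴/64 = 1.545×10^6 mm⁴
I = 1.545×10^6 mm⁴ = 1.545×10^-6 m⁴
Effective length L_e = K·L = 0.5 × 3.92 = 1.960 m
P_cr = π²EI / L_e² = π² × 113×10⁹ × 1.545×10^-6 / 1.960² = 4.485×10^5 N
Factor of safety n = P_cr / P = 448.50 / 240 = 1.87

n ≈ 1.87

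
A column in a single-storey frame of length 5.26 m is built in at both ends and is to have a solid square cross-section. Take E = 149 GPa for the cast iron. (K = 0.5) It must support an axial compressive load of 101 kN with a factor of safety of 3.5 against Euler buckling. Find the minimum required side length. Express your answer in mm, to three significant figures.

a ≈ 66.8 mm

Required P_cr = n·P = 3.5 × 101 = 353.5 kN
L_e = K·L = 0.5 × 5.26 = 2.630 m
Required I = P_cr·L_e²/(π²E) = 3.535×10^5 × 2.630² / (π² × 1.49×10^11) = 1.663×10^-6 m⁴
I_req = 1.663×10^6 mm⁴
Solid square: I = a⁴/12  ⇒  a = (12I)^(1/4) = (12×1.663×10^6)^(1/4) = 66.8 mm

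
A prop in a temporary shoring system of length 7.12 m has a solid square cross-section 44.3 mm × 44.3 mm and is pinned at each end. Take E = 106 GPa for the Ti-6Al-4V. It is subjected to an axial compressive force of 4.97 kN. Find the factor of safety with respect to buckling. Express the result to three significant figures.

n ≈ 1.33

I = a⁴/12 = 44.3⁴/12 = 3.209×10^5 mm⁴
I = 3.209×10^5 mm⁴ = 3.209×10^-7 m⁴
Effective length L_e = K·L = 1 × 7.12 = 7.120 m
P_cr = π²EI / L_e² = π² × 106×10⁹ × 3.209×10^-7 / 7.120² = 6.623×10^3 N
Factor of safety n = P_cr / P = 6.6234 / 4.97 = 1.33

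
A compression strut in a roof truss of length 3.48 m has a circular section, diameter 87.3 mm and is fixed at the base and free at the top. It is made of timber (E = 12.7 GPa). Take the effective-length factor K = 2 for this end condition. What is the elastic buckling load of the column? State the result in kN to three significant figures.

I = πd⁴/64 = π×87.3⁴/64 = 2.851×10^6 mm⁴
I = 2.851×10^6 mm⁴ = 2.851×10^-6 m⁴
Effective length L_e = K·L = 2 × 3.48 = 6.960 m
P_cr = π²EI / L_e² = π² × 12.7×10⁹ × 2.851×10^-6 / 6.960² = 7.378×10^3 N

P_cr ≈ 7.38 kN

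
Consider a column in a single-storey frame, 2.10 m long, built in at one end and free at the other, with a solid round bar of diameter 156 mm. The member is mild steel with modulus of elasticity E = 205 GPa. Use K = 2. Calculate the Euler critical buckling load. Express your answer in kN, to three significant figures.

P_cr ≈ 3330 kN

I = πd⁴/64 = π×156⁴/64 = 2.907×10^7 mm⁴
I = 2.907×10^7 mm⁴ = 2.907×10^-5 m⁴
Effective length L_e = K·L = 2 × 2.10 = 4.200 m
P_cr = π²EI / L_e² = π² × 205×10⁹ × 2.907×10^-5 / 4.200² = 3.334×10^6 N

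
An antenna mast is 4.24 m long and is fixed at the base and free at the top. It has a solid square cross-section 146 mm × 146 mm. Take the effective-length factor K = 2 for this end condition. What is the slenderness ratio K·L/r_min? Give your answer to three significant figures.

λ ≈ 201

I = a⁴/12 = 146⁴/12 = 3.786×10^7 mm⁴
A = 2.132×10^4 mm²;  r_min = √(I/A) = √(3.786×10^7/2.132×10^4) = 42.15 mm
L_e = K·L = 2 × 4.24 m = 8.480 m = 8480.0 mm
λ = L_e / r_min = 8480.0 / 42.15 = 201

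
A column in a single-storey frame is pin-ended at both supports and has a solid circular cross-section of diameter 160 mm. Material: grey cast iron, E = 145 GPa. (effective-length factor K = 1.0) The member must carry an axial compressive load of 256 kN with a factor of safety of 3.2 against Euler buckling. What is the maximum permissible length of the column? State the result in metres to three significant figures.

L_max ≈ 7.50 m

I = πd⁴/64 = π×160⁴/64 = 3.217×10^7 mm⁴
I = 3.217×10^-5 m⁴
Required critical load P_cr = n·P = 3.2 × 256 = 819.2 kN = 8.192×10^5 N
From P_cr = π²EI/(K·L)²:  L = (1/K)·√(π²EI/P_cr) = (1/1)·√(π²×1.45×10^11×3.217×10^-5/8.192×10^5)
L = 7.50 m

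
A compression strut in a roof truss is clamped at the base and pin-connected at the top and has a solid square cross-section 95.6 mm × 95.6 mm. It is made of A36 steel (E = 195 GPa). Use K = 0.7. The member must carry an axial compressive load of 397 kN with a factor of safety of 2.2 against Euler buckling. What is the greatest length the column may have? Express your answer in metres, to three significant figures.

L_max ≈ 5.59 m

I = a⁴/12 = 95.6⁴/12 = 6.961×10^6 mm⁴
I = 6.961×10^-6 m⁴
Required critical load P_cr = n·P = 2.2 × 397 = 873.4 kN = 8.734×10^5 N
From P_cr = π²EI/(K·L)²:  L = (1/K)·√(π²EI/P_cr) = (1/0.7)·√(π²×1.95×10^11×6.961×10^-6/8.734×10^5)
L = 5.59 m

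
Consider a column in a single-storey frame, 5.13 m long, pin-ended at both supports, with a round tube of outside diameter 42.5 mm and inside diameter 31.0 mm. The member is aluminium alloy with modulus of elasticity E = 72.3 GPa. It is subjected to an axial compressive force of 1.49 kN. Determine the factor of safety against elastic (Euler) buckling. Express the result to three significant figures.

d_o = 42.5 mm, d_i = 31.0 mm
I = π(d_o⁴ − d_i⁴)/64 = π(42.5⁴ − 31.00⁴)/64 = 1.148×10^5 mm⁴
I = 1.148×10^5 mm⁴ = 1.148×10^-7 m⁴
Effective length L_e = K·L = 1 × 5.13 = 5.130 m
P_cr = π²EI / L_e² = π² × 72.3×10⁹ × 1.148×10^-7 / 5.130² = 3.113×10^3 N
Factor of safety n = P_cr / P = 3.1132 / 1.49 = 2.09

n ≈ 2.09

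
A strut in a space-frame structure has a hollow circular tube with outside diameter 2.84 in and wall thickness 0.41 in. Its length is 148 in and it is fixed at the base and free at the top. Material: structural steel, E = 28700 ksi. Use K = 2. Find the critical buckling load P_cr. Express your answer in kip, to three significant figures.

Inner diameter d_i = 2.84 − 2×0.41 = 2.020 in
I = π(d_o⁴ − d_i⁴)/64 = π(2.84⁴ − 2.020⁴)/64 = 2.376 in⁴
Effective length L_e = K·L = 2 × 148 = 296.0 in
P_cr = π²EI / L_e² = π² × 28700×10³ × 2.376 / 296.0² = 7.682×10^3 lb

P_cr ≈ 7.68 kip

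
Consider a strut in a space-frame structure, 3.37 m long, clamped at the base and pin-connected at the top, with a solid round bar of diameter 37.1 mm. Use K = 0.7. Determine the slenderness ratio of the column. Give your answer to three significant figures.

For a solid circle r = d/4 = 37.1/4 = 9.275 mm
L_e = K·L = 0.7 × 3.37 m = 2.359 m = 2359.0 mm
λ = L_e / r_min = 2359.0 / 9.275 = 254

λ ≈ 254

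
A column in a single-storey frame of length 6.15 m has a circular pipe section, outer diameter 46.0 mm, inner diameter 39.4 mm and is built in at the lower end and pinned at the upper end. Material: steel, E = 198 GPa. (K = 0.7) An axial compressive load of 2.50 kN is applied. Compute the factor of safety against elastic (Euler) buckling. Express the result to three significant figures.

d_o = 46.0 mm, d_i = 39.4 mm
I = π(d_o⁴ − d_i⁴)/64 = π(46.0⁴ − 39.40⁴)/64 = 1.015×10^5 mm⁴
I = 1.015×10^5 mm⁴ = 1.015×10^-7 m⁴
Effective length L_e = K·L = 0.7 × 6.15 = 4.305 m
P_cr = π²EI / L_e² = π² × 198×10⁹ × 1.015×10^-7 / 4.305² = 1.070×10^4 N
Factor of safety n = P_cr / P = 10.702 / 2.50 = 4.28

n ≈ 4.28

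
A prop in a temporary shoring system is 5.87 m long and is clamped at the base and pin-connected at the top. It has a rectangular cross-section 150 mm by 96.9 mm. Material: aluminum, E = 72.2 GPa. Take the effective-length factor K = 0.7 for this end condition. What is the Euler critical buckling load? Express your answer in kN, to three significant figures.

Buckling occurs about the weak axis: I_min = h·b³/12 with b = 96.9 mm (the shorter side).
I_min = 150×96.9³/12 = 1.137×10^7 mm⁴
I = 1.137×10^7 mm⁴ = 1.137×10^-5 m⁴
Effective length L_e = K·L = 0.7 × 5.87 = 4.109 m
P_cr = π²EI / L_e² = π² × 72.2×10⁹ × 1.137×10^-5 / 4.109² = 4.800×10^5 N

P_cr ≈ 480 kN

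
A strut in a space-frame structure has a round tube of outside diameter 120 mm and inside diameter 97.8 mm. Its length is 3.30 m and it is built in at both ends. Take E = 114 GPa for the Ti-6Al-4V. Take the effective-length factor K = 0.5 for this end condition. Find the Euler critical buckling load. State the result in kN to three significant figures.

d_o = 120 mm, d_i = 97.8 mm
I = π(d_o⁴ − d_i⁴)/64 = π(120⁴ − 97.80⁴)/64 = 5.688×10^6 mm⁴
I = 5.688×10^6 mm⁴ = 5.688×10^-6 m⁴
Effective length L_e = K·L = 0.5 × 3.30 = 1.650 m
P_cr = π²EI / L_e² = π² × 114×10⁹ × 5.688×10^-6 / 1.650² = 2.351×10^6 N

P_cr ≈ 2350 kN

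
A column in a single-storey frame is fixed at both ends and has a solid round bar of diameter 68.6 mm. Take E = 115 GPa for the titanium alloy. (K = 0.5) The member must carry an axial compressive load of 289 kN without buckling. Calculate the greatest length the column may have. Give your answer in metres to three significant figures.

I = πd⁴/64 = π×68.6⁴/64 = 1.087×10^6 mm⁴
I = 1.087×10^-6 m⁴
At the buckling limit P_cr = P = 2.890×10^5 N
From P_cr = π²EI/(K·L)²:  L = (1/K)·√(π²EI/P_cr) = (1/0.5)·√(π²×1.15×10^11×1.087×10^-6/2.890×10^5)
L = 4.13 m

L_max ≈ 4.13 m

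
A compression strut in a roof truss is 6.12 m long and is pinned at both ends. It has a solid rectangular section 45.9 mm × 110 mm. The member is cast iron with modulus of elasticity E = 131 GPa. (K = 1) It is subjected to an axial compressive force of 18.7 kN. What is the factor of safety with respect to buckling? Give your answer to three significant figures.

Buckling occurs about the weak axis: I_min = h·b³/12 with b = 45.9 mm (the shorter side).
I_min = 110×45.9³/12 = 8.864×10^5 mm⁴
I = 8.864×10^5 mm⁴ = 8.864×10^-7 m⁴
Effective length L_e = K·L = 1 × 6.12 = 6.120 m
P_cr = π²EI / L_e² = π² × 131×10⁹ × 8.864×10^-7 / 6.120² = 3.060×10^4 N
Factor of safety n = P_cr / P = 30.600 / 18.7 = 1.64

n ≈ 1.64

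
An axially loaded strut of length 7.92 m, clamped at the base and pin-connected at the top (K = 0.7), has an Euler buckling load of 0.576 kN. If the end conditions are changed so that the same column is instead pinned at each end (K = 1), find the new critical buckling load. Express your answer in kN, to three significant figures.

P_cr ∝ 1/K², so P_cr,new = P_cr,old × (K_old/K_new)² = 0.576 × (0.7/1)²
= 0.576 × 0.4900 = 0.282 kN

P_cr ≈ 0.282 kN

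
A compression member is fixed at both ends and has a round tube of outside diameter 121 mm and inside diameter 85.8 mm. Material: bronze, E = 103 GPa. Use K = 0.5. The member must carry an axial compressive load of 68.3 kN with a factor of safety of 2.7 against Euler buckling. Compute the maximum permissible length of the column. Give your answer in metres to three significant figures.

d_o = 121 mm, d_i = 85.8 mm
I = π(d_o⁴ − d_i⁴)/64 = π(121⁴ − 85.80⁴)/64 = 7.862×10^6 mm⁴
I = 7.862×10^-6 m⁴
Required critical load P_cr = n·P = 2.7 × 68.3 = 184.4 kN = 1.844×10^5 N
From P_cr = π²EI/(K·L)²:  L = (1/K)·√(π²EI/P_cr) = (1/0.5)·√(π²×1.03×10^11×7.862×10^-6/1.844×10^5)
L = 13.2 m

L_max ≈ 13.2 m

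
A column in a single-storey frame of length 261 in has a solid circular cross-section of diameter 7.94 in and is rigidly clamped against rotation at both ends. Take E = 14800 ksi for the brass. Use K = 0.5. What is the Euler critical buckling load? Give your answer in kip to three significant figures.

P_cr ≈ 1670 kip

I = πd⁴/64 = π×7.94⁴/64 = 195.1 in⁴
Effective length L_e = K·L = 0.5 × 261 = 130.5 in
P_cr = π²EI / L_e² = π² × 14800×10³ × 195.1 / 130.5² = 1.673×10^6 lb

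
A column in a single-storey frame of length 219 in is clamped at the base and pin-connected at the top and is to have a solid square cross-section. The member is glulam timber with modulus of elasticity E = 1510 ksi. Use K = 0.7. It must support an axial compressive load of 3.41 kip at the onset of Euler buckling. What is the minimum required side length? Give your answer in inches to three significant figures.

a ≈ 2.83 in

L_e = K·L = 0.7 × 219 = 153.3 in
Required I = P_cr·L_e²/(π²E) = 3.410×10^3 × 153.3² / (π² × 1.51×10^6) = 5.377 in⁴
Solid square: I = a⁴/12  ⇒  a = (12I)^(1/4) = (12×5.377)^(1/4) = 2.83 in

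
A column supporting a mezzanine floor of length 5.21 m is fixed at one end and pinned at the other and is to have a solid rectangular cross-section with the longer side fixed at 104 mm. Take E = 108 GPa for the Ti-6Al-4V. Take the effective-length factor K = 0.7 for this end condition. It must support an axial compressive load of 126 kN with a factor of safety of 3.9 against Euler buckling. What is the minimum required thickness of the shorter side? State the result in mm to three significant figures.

b ≈ 89.1 mm

Required P_cr = n·P = 3.9 × 126 = 491.4 kN
L_e = K·L = 0.7 × 5.21 = 3.647 m
Required I = P_cr·L_e²/(π²E) = 4.914×10^5 × 3.647² / (π² × 1.08×10^11) = 6.132×10^-6 m⁴
I_req = 6.132×10^6 mm⁴
Rectangle, weak axis: I_min = h·b³/12 with h = 104 mm fixed  ⇒  b = (12I/h)^(1/3) = 89.1 mm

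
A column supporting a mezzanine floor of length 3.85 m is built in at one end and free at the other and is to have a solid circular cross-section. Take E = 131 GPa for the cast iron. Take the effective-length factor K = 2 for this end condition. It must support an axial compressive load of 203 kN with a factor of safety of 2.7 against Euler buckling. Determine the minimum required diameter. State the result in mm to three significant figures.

d ≈ 150 mm

Required P_cr = n·P = 2.7 × 203 = 548.1 kN
L_e = K·L = 2 × 3.85 = 7.700 m
Required I = P_cr·L_e²/(π²E) = 5.481×10^5 × 7.700² / (π² × 1.31×10^11) = 2.513×10^-5 m⁴
I_req = 2.513×10^7 mm⁴
Solid circle: I = πd⁴/64  ⇒  d = (64I/π)^(1/4) = (64×2.513×10^7/π)^(1/4) = 150 mm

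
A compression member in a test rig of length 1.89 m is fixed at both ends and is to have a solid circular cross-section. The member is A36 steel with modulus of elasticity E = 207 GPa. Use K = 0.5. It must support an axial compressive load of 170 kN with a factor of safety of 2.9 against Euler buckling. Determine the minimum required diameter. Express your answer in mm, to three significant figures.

Required P_cr = n·P = 2.9 × 170 = 493.0 kN
L_e = K·L = 0.5 × 1.89 = 0.9450 m
Required I = P_cr·L_e²/(π²E) = 4.930×10^5 × 0.9450² / (π² × 2.07×10^11) = 2.155×10^-7 m⁴
I_req = 2.155×10^5 mm⁴
Solid circle: I = πd⁴/64  ⇒  d = (64I/π)^(1/4) = (64×2.155×10^5/π)^(1/4) = 45.8 mm

d ≈ 45.8 mm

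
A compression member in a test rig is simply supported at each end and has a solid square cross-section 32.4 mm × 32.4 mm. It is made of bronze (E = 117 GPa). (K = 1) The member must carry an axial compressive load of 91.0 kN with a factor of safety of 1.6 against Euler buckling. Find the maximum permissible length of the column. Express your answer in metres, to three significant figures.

I = a⁴/12 = 32.4⁴/12 = 9.183×10^4 mm⁴
I = 9.183×10^-8 m⁴
Required critical load P_cr = n·P = 1.6 × 91.0 = 145.6 kN = 1.456×10^5 N
From P_cr = π²EI/(K·L)²:  L = (1/K)·√(π²EI/P_cr) = (1/1)·√(π²×1.17×10^11×9.183×10^-8/1.456×10^5)
L = 0.853 m

L_max ≈ 0.853 m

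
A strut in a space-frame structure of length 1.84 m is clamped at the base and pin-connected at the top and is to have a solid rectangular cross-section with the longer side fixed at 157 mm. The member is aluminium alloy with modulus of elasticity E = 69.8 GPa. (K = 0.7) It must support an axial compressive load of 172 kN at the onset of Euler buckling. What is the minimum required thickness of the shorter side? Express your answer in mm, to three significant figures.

L_e = K·L = 0.7 × 1.84 = 1.288 m
Required I = P_cr·L_e²/(π²E) = 1.720×10^5 × 1.288² / (π² × 6.98×10^10) = 4.142×10^-7 m⁴
I_req = 4.142×10^5 mm⁴
Rectangle, weak axis: I_min = h·b³/12 with h = 157 mm fixed  ⇒  b = (12I/h)^(1/3) = 31.6 mm

b ≈ 31.6 mm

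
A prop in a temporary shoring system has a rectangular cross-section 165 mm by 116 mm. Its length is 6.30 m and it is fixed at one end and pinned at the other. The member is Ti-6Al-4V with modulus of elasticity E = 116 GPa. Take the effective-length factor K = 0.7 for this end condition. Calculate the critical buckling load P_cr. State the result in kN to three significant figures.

P_cr ≈ 1260 kN

Buckling occurs about the weak axis: I_min = h·b³/12 with b = 116 mm (the shorter side).
I_min = 165×116³/12 = 2.146×10^7 mm⁴
I = 2.146×10^7 mm⁴ = 2.146×10^-5 m⁴
Effective length L_e = K·L = 0.7 × 6.30 = 4.410 m
P_cr = π²EI / L_e² = π² × 116×10⁹ × 2.146×10^-5 / 4.410² = 1.263×10^6 N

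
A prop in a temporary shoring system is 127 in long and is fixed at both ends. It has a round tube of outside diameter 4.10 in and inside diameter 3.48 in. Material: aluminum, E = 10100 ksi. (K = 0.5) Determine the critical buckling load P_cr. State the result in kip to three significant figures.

P_cr ≈ 165 kip

d_o = 4.10 in, d_i = 3.48 in
I = π(d_o⁴ − d_i⁴)/64 = π(4.10⁴ − 3.480⁴)/64 = 6.672 in⁴
Effective length L_e = K·L = 0.5 × 127 = 63.50 in
P_cr = π²EI / L_e² = π² × 10100×10³ × 6.672 / 63.50² = 1.649×10^5 lb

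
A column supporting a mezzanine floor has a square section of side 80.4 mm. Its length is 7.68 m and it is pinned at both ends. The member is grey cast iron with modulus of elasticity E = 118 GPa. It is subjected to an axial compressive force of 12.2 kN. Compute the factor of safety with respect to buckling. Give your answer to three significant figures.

I = a⁴/12 = 80.4⁴/12 = 3.482×10^6 mm⁴
I = 3.482×10^6 mm⁴ = 3.482×10^-6 m⁴
Effective length L_e = K·L = 1 × 7.68 = 7.680 m
P_cr = π²EI / L_e² = π² × 118×10⁹ × 3.482×10^-6 / 7.680² = 6.875×10^4 N
Factor of safety n = P_cr / P = 68.755 / 12.2 = 5.64

n ≈ 5.64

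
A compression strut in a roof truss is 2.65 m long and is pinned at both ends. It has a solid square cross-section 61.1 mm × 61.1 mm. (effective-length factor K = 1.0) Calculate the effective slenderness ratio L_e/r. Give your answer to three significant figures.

I = a⁴/12 = 61.1⁴/12 = 1.161×10^6 mm⁴
A = 3.733×10^3 mm²;  r_min = √(I/A) = √(1.161×10^6/3.733×10^3) = 17.64 mm
L_e = K·L = 1 × 2.65 m = 2.650 m = 2650.0 mm
λ = L_e / r_min = 2650.0 / 17.64 = 150

λ ≈ 150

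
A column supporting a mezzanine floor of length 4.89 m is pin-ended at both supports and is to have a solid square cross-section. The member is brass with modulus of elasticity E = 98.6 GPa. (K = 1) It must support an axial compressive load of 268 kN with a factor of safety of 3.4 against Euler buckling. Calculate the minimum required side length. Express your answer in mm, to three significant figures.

a ≈ 128 mm

Required P_cr = n·P = 3.4 × 268 = 911.2 kN
L_e = K·L = 1 × 4.89 = 4.890 m
Required I = P_cr·L_e²/(π²E) = 9.112×10^5 × 4.890² / (π² × 9.86×10^10) = 2.239×10^-5 m⁴
I_req = 2.239×10^7 mm⁴
Solid square: I = a⁴/12  ⇒  a = (12I)^(1/4) = (12×2.239×10^7)^(1/4) = 128 mm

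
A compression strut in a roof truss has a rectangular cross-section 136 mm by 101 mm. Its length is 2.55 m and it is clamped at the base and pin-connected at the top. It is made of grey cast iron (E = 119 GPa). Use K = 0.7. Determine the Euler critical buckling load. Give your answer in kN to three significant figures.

Buckling occurs about the weak axis: I_min = h·b³/12 with b = 101 mm (the shorter side).
I_min = 136×101³/12 = 1.168×10^7 mm⁴
I = 1.168×10^7 mm⁴ = 1.168×10^-5 m⁴
Effective length L_e = K·L = 0.7 × 2.55 = 1.785 m
P_cr = π²EI / L_e² = π² × 119×10⁹ × 1.168×10^-5 / 1.785² = 4.304×10^6 N

P_cr ≈ 4300 kN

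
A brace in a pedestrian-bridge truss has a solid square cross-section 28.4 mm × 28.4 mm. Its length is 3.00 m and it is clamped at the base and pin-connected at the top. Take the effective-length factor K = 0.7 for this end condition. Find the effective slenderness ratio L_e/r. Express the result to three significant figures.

I = a⁴/12 = 28.4⁴/12 = 5.421×10^4 mm⁴
A = 806.6 mm²;  r_min = √(I/A) = √(5.421×10^4/806.6) = 8.198 mm
L_e = K·L = 0.7 × 3.00 m = 2.100 m = 2100.0 mm
λ = L_e / r_min = 2100.0 / 8.198 = 256

λ ≈ 256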